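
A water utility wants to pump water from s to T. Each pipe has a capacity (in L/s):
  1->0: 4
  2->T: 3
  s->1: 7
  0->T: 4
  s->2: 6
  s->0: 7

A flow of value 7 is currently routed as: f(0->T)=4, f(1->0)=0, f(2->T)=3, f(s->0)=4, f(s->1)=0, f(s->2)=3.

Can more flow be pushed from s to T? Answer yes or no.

Residual reachable from s: {0, 1, 2, s}; T is not reachable.
Saturated cut: 0->T, 2->T with total capacity 7 = current flow value. Flow is maximum.

No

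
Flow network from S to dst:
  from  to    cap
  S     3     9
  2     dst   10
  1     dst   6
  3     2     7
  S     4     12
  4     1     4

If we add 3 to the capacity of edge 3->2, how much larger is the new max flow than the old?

2

Original max flow = 11.
After raising cap(3->2), augmenting paths through that edge carry 2 more units.
New max flow = 13. Increase = 2.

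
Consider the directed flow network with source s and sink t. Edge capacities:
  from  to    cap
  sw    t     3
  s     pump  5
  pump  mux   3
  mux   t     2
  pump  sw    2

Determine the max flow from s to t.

Augment s->pump->mux->t: bottleneck 2. Total 2.
Augment s->pump->sw->t: bottleneck 2. Total 4.
No augmenting path remains in the residual graph.

4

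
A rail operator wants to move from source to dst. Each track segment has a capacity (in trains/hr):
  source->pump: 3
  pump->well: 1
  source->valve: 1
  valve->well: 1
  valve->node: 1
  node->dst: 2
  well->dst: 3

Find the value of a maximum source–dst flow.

2

Augment source->pump->well->dst: bottleneck 1. Total 1.
Augment source->valve->well->dst: bottleneck 1. Total 2.
No augmenting path remains in the residual graph.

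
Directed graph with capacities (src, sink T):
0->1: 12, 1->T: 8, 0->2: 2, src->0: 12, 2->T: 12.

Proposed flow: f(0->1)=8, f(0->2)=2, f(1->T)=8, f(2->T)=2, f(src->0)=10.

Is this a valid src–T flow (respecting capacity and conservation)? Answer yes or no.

Every edge has 0 ≤ f(e) ≤ cap(e).
At each intermediate node, inflow equals outflow.

Yes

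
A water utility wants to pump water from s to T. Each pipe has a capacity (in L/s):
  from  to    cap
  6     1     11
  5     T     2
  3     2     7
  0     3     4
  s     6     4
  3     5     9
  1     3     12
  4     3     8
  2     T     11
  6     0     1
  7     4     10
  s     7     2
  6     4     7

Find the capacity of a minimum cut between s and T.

Max flow = 6 (via 3 augmenting paths).
In the residual at optimum, the set reachable from s is {s}.
Cut edges: s->7 (cap 2), s->6 (cap 4). Sum = 6.

6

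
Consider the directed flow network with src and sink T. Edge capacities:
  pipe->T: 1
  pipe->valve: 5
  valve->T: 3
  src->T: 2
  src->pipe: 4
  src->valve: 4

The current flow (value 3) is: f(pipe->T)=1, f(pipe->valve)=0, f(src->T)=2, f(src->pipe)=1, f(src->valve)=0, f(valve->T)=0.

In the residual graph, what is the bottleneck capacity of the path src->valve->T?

Residual capacities along the path: src->valve: 4, valve->T: 3.
Minimum is 3.

3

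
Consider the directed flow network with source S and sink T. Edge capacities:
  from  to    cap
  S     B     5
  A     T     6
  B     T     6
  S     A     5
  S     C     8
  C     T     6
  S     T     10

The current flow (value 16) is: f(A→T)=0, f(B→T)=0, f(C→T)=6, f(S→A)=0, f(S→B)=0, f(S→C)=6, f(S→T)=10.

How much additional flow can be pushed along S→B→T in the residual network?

5

Residual capacities along the path: S→B: 5, B→T: 6.
Minimum is 5.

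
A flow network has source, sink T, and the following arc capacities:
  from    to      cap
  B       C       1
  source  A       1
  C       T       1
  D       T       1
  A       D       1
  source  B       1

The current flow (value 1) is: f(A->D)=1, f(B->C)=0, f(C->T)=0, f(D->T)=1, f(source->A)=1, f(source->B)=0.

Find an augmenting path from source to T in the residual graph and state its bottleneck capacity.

Residual along source->B->C->T: source->B: 1, B->C: 1, C->T: 1.
Bottleneck = min = 1.

source->B->C->T, bottleneck 1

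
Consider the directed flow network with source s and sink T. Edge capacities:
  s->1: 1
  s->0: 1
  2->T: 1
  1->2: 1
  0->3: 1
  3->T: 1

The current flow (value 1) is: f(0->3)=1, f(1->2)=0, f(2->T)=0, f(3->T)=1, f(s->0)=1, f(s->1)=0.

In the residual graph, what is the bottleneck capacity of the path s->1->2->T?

1

Residual capacities along the path: s->1: 1, 1->2: 1, 2->T: 1.
Minimum is 1.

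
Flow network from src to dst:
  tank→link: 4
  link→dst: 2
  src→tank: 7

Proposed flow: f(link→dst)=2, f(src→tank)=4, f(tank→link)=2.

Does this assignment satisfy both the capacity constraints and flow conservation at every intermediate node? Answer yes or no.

No

Conservation fails at tank: inflow 4 ≠ outflow 2.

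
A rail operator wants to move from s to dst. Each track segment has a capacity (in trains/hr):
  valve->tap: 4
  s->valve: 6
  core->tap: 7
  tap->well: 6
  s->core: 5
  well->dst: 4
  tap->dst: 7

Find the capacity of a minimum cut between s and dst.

9

Max flow = 9 (via 3 augmenting paths).
In the residual at optimum, the set reachable from s is {s, valve}.
Cut edges: s->core (cap 5), valve->tap (cap 4). Sum = 9.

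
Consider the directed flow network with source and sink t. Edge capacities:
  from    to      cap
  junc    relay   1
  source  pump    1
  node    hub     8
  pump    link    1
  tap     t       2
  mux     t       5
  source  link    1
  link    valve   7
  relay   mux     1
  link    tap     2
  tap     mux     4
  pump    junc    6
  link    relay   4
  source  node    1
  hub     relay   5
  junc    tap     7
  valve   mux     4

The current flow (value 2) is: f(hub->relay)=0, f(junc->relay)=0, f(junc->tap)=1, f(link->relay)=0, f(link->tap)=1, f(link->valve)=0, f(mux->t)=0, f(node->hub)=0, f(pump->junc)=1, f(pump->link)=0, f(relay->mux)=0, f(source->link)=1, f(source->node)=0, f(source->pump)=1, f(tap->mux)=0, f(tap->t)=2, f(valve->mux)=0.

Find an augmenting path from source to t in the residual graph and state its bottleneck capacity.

Residual along source->node->hub->relay->mux->t: source->node: 1, node->hub: 8, hub->relay: 5, relay->mux: 1, mux->t: 5.
Bottleneck = min = 1.

source->node->hub->relay->mux->t, bottleneck 1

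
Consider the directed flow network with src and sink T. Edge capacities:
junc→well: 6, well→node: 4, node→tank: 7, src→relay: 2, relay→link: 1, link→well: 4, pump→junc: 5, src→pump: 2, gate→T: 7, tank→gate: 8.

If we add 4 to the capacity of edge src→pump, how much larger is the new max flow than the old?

Original max flow = 3.
After raising cap(src→pump), augmenting paths through that edge carry 1 more unit.
New max flow = 4. Increase = 1.

1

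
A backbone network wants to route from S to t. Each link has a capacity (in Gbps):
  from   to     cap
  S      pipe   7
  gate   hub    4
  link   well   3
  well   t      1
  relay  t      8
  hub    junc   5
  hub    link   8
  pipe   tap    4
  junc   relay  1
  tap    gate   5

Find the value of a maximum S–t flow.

2

Augment S->pipe->tap->gate->hub->junc->relay->t: bottleneck 1. Total 1.
Augment S->pipe->tap->gate->hub->link->well->t: bottleneck 1. Total 2.
No augmenting path remains in the residual graph.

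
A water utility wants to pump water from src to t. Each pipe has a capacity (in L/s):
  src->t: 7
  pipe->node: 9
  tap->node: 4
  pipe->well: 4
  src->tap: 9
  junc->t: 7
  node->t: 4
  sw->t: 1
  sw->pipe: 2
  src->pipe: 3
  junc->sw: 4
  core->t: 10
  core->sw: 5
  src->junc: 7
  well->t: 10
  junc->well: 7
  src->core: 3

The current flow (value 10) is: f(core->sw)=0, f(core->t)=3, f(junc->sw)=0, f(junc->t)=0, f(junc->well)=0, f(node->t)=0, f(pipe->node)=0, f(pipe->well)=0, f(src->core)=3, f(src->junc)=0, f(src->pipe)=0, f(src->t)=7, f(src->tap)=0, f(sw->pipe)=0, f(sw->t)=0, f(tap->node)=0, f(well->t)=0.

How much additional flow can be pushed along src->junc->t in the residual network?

7

Residual capacities along the path: src->junc: 7, junc->t: 7.
Minimum is 7.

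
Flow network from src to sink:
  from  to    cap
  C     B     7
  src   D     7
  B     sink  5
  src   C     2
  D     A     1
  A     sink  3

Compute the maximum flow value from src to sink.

3

Augment src→D→A→sink: bottleneck 1. Total 1.
Augment src→C→B→sink: bottleneck 2. Total 3.
No augmenting path remains in the residual graph.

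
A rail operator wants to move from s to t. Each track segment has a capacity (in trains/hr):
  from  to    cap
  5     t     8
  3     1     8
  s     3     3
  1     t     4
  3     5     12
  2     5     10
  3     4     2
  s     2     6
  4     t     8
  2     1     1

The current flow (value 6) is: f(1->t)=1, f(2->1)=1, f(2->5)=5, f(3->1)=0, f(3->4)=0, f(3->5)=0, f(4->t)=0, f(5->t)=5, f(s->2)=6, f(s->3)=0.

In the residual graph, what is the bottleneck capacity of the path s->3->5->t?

Residual capacities along the path: s->3: 3, 3->5: 12, 5->t: 3.
Minimum is 3.

3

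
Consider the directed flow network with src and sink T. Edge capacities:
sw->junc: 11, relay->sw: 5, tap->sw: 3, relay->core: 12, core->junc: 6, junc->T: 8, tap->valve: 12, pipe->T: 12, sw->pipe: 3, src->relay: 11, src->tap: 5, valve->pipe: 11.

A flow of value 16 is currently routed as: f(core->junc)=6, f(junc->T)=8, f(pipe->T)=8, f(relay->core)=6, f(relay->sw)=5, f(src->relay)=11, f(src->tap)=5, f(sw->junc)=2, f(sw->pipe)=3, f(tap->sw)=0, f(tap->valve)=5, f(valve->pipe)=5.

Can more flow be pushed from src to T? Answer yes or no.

No

Residual reachable from src: {src}; T is not reachable.
Saturated cut: src->relay, src->tap with total capacity 16 = current flow value. Flow is maximum.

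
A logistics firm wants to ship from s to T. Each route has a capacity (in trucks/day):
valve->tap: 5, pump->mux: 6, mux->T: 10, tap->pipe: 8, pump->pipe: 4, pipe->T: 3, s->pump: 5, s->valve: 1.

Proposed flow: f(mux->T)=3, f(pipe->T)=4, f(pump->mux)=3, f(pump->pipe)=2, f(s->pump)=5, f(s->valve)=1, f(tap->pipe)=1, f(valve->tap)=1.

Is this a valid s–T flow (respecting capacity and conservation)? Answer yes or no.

No

Capacity violated on pipe->T: flow 4 > capacity 3.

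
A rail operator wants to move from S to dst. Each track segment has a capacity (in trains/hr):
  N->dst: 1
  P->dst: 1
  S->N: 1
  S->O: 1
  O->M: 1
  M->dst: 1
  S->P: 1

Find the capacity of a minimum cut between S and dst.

3

Max flow = 3 (via 3 augmenting paths).
In the residual at optimum, the set reachable from S is {S}.
Cut edges: S->O (cap 1), S->P (cap 1), S->N (cap 1). Sum = 3.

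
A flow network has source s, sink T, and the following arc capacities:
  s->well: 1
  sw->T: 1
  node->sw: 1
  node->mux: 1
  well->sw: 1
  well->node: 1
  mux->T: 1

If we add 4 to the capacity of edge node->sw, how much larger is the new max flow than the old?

Original max flow = 1.
Edge node->sw does not cross the min cut (source side {s}), so extra capacity there cannot help.
New max flow = 1. Increase = 0.

0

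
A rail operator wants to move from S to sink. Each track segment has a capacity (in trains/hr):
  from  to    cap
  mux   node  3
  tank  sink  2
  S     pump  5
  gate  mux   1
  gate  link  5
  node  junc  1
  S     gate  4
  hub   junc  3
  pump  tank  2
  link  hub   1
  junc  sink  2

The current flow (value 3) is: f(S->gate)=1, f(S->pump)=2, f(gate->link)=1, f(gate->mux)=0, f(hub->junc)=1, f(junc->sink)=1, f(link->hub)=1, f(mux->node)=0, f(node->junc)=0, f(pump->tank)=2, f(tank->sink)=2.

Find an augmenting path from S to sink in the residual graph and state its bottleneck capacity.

Residual along S->gate->mux->node->junc->sink: S->gate: 3, gate->mux: 1, mux->node: 3, node->junc: 1, junc->sink: 1.
Bottleneck = min = 1.

S->gate->mux->node->junc->sink, bottleneck 1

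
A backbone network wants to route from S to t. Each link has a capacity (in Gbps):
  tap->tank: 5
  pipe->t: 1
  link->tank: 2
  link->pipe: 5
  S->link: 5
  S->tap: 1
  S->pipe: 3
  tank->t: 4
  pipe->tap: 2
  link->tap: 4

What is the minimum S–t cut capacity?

5

Max flow = 5 (via 4 augmenting paths).
In the residual at optimum, the set reachable from S is {S, link, pipe, tank, tap}.
Cut edges: pipe->t (cap 1), tank->t (cap 4). Sum = 5.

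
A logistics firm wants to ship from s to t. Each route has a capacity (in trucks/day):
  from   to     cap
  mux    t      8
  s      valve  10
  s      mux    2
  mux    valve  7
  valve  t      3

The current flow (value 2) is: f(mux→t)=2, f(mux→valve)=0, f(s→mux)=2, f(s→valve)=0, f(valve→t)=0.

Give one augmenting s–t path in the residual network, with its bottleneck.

s→valve→t, bottleneck 3

Residual along s→valve→t: s→valve: 10, valve→t: 3.
Bottleneck = min = 3.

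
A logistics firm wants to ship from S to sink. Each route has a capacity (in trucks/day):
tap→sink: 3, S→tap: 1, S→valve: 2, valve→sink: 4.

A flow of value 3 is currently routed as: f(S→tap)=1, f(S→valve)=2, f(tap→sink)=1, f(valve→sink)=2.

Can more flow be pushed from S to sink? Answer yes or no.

Residual reachable from S: {S}; sink is not reachable.
Saturated cut: S→valve, S→tap with total capacity 3 = current flow value. Flow is maximum.

No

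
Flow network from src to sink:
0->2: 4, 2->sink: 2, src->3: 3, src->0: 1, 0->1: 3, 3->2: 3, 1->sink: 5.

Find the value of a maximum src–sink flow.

3

Augment src->0->1->sink: bottleneck 1. Total 1.
Augment src->3->2->sink: bottleneck 2. Total 3.
No augmenting path remains in the residual graph.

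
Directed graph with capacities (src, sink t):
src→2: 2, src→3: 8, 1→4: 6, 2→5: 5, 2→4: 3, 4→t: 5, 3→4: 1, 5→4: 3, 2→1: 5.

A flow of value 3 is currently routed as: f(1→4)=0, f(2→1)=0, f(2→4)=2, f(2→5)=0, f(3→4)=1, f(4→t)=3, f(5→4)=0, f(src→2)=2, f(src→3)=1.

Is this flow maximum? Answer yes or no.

Residual reachable from src: {3, src}; t is not reachable.
Saturated cut: src→2, 3→4 with total capacity 3 = current flow value. Flow is maximum.

Yes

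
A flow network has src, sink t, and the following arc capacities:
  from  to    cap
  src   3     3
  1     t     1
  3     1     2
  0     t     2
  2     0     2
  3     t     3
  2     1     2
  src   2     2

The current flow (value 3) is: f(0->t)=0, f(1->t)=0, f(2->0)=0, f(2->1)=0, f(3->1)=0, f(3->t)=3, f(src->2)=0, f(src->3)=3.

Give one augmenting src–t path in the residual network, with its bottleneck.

src->2->0->t, bottleneck 2

Residual along src->2->0->t: src->2: 2, 2->0: 2, 0->t: 2.
Bottleneck = min = 2.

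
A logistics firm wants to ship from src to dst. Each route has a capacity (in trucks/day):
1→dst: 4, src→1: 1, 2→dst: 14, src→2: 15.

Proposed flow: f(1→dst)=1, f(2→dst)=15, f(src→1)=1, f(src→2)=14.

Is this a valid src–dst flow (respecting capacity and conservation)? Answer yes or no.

No

Capacity violated on 2→dst: flow 15 > capacity 14.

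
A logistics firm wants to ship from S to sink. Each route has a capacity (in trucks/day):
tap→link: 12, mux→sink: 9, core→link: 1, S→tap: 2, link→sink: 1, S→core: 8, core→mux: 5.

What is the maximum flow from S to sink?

Augment S→core→mux→sink: bottleneck 5. Total 5.
Augment S→core→link→sink: bottleneck 1. Total 6.
No augmenting path remains in the residual graph.

6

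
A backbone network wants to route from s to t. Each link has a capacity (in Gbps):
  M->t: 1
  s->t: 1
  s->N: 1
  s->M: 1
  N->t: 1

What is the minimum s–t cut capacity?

Max flow = 3 (via 3 augmenting paths).
In the residual at optimum, the set reachable from s is {s}.
Cut edges: s->N (cap 1), s->M (cap 1), s->t (cap 1). Sum = 3.

3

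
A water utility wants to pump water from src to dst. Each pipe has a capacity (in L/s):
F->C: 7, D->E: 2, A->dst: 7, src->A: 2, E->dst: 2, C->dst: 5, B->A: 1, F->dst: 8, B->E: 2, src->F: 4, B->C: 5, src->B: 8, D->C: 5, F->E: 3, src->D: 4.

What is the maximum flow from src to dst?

14

Augment src->F->dst: bottleneck 4. Total 4.
Augment src->A->dst: bottleneck 2. Total 6.
Augment src->D->E->dst: bottleneck 2. Total 8.
Augment src->D->C->dst: bottleneck 2. Total 10.
Augment src->B->C->dst: bottleneck 3. Total 13.
Augment src->B->A->dst: bottleneck 1. Total 14.
No augmenting path remains in the residual graph.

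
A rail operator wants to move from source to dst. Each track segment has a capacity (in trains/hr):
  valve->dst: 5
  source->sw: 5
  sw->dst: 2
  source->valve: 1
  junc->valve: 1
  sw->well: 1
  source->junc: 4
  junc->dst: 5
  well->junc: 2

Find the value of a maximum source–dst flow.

Augment source->sw->dst: bottleneck 2. Total 2.
Augment source->junc->dst: bottleneck 4. Total 6.
Augment source->valve->dst: bottleneck 1. Total 7.
Augment source->sw->well->junc->dst: bottleneck 1. Total 8.
No augmenting path remains in the residual graph.

8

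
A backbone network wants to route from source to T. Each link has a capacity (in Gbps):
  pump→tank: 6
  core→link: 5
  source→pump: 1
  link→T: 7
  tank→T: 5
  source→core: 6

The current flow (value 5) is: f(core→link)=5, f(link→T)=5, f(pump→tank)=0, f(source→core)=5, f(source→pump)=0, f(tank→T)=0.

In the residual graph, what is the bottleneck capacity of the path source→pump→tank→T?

Residual capacities along the path: source→pump: 1, pump→tank: 6, tank→T: 5.
Minimum is 1.

1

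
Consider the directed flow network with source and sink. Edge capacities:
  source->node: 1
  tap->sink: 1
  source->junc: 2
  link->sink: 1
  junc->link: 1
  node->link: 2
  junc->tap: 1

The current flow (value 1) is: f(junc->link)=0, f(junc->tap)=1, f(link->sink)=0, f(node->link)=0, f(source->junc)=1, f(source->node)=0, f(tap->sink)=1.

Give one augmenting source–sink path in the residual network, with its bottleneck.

source->junc->link->sink, bottleneck 1

Residual along source->junc->link->sink: source->junc: 1, junc->link: 1, link->sink: 1.
Bottleneck = min = 1.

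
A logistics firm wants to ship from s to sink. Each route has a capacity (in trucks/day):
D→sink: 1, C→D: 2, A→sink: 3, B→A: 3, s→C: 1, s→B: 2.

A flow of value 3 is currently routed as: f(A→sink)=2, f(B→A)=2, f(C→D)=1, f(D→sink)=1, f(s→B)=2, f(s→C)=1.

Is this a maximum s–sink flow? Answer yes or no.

Residual reachable from s: {s}; sink is not reachable.
Saturated cut: s→C, s→B with total capacity 3 = current flow value. Flow is maximum.

Yes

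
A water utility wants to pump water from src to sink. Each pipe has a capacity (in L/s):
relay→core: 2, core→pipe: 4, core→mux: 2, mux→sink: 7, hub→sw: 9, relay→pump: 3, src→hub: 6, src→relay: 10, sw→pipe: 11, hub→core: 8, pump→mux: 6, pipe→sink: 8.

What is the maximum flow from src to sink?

11

Augment src→hub→sw→pipe→sink: bottleneck 6. Total 6.
Augment src→relay→core→pipe→sink: bottleneck 2. Total 8.
Augment src→relay→pump→mux→sink: bottleneck 3. Total 11.
No augmenting path remains in the residual graph.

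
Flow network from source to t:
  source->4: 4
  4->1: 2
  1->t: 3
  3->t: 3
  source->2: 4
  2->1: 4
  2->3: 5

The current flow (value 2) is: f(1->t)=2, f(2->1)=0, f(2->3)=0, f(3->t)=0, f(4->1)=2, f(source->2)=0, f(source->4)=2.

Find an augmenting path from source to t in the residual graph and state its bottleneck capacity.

Residual along source->2->1->t: source->2: 4, 2->1: 4, 1->t: 1.
Bottleneck = min = 1.

source->2->1->t, bottleneck 1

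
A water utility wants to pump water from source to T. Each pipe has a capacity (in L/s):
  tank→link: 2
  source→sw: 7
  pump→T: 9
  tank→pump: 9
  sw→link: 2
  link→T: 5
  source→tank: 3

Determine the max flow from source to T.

Augment source→tank→pump→T: bottleneck 3. Total 3.
Augment source→sw→link→T: bottleneck 2. Total 5.
No augmenting path remains in the residual graph.

5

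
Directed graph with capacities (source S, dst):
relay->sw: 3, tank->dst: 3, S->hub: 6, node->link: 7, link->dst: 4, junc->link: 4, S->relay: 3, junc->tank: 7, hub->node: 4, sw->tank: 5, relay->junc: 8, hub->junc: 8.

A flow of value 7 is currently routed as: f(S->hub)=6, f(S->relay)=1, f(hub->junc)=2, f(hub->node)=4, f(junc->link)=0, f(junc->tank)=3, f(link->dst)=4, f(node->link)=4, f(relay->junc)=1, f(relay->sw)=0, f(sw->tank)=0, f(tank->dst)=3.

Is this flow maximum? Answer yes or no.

Yes

Residual reachable from S: {S, hub, junc, link, node, relay, sw, tank}; dst is not reachable.
Saturated cut: link->dst, tank->dst with total capacity 7 = current flow value. Flow is maximum.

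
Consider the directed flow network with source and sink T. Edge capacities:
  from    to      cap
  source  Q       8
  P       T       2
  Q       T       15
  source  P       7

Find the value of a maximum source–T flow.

10

Augment source→P→T: bottleneck 2. Total 2.
Augment source→Q→T: bottleneck 8. Total 10.
No augmenting path remains in the residual graph.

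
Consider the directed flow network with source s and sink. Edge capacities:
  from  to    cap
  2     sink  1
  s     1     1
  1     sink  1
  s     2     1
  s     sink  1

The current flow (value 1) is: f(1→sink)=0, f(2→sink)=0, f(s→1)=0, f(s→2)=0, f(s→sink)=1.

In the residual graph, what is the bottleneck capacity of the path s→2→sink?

1

Residual capacities along the path: s→2: 1, 2→sink: 1.
Minimum is 1.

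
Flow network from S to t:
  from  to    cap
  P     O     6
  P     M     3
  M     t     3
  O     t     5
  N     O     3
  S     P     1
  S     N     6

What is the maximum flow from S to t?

Augment S->N->O->t: bottleneck 3. Total 3.
Augment S->P->O->t: bottleneck 1. Total 4.
No augmenting path remains in the residual graph.

4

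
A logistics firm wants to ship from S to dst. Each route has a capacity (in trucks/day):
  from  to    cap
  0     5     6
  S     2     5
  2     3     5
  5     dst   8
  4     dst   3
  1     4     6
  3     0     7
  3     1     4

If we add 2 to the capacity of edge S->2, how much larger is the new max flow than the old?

0

Original max flow = 5.
Even with extra capacity on S->2, another cut of capacity 5 remains binding.
New max flow = 5. Increase = 0.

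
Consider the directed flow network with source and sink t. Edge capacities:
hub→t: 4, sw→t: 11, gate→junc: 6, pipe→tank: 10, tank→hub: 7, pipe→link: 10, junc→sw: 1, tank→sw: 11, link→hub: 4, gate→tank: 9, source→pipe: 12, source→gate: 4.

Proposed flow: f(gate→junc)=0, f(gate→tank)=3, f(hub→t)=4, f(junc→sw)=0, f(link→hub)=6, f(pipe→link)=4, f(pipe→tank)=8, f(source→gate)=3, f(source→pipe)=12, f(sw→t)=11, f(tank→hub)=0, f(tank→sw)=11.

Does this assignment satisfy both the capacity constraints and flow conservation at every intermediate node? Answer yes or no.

No

Capacity violated on link→hub: flow 6 > capacity 4.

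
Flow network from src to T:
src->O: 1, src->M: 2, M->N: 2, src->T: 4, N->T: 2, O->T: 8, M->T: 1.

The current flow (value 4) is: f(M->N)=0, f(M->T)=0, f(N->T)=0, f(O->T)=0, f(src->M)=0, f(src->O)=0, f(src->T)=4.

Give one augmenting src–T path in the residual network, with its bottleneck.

src->M->T, bottleneck 1

Residual along src->M->T: src->M: 2, M->T: 1.
Bottleneck = min = 1.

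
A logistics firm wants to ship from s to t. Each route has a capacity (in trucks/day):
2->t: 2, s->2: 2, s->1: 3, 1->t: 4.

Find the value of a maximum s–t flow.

5

Augment s->2->t: bottleneck 2. Total 2.
Augment s->1->t: bottleneck 3. Total 5.
No augmenting path remains in the residual graph.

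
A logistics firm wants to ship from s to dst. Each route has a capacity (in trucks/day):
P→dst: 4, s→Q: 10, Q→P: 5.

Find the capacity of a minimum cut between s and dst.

Max flow = 4 (via 1 augmenting path).
In the residual at optimum, the set reachable from s is {P, Q, s}.
Cut edges: P→dst (cap 4). Sum = 4.

4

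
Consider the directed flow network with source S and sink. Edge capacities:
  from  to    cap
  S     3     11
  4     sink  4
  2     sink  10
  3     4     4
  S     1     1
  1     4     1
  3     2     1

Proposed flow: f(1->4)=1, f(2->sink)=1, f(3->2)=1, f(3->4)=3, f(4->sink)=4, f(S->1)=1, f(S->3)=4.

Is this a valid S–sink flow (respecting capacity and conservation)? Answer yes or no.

Every edge has 0 ≤ f(e) ≤ cap(e).
At each intermediate node, inflow equals outflow.

Yes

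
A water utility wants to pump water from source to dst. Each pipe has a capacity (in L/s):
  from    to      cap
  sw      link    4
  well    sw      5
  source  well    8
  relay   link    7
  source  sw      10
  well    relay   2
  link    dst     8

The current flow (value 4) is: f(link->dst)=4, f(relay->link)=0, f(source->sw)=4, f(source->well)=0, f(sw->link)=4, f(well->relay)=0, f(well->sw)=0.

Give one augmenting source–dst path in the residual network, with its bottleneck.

source->well->relay->link->dst, bottleneck 2

Residual along source->well->relay->link->dst: source->well: 8, well->relay: 2, relay->link: 7, link->dst: 4.
Bottleneck = min = 2.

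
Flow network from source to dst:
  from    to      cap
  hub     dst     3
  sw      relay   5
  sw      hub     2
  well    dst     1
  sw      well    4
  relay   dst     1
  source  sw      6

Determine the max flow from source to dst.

Augment source→sw→relay→dst: bottleneck 1. Total 1.
Augment source→sw→hub→dst: bottleneck 2. Total 3.
Augment source→sw→well→dst: bottleneck 1. Total 4.
No augmenting path remains in the residual graph.

4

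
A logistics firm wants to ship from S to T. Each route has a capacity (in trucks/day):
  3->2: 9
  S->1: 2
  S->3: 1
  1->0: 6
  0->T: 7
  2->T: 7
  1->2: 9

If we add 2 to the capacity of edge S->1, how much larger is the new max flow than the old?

2

Original max flow = 3.
After raising cap(S->1), augmenting paths through that edge carry 2 more units.
New max flow = 5. Increase = 2.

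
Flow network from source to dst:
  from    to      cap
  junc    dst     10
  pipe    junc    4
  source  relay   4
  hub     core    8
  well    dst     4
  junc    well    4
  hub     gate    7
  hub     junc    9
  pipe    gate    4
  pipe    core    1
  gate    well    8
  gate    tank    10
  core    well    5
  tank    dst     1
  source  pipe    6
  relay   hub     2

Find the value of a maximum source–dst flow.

8

Augment source->pipe->junc->dst: bottleneck 4. Total 4.
Augment source->relay->hub->junc->dst: bottleneck 2. Total 6.
Augment source->pipe->gate->tank->dst: bottleneck 1. Total 7.
Augment source->pipe->gate->well->dst: bottleneck 1. Total 8.
No augmenting path remains in the residual graph.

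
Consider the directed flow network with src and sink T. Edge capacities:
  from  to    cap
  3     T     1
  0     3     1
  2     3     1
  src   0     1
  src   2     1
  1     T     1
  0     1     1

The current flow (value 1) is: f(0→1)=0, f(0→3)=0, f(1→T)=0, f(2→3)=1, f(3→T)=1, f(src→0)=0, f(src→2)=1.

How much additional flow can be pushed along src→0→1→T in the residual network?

Residual capacities along the path: src→0: 1, 0→1: 1, 1→T: 1.
Minimum is 1.

1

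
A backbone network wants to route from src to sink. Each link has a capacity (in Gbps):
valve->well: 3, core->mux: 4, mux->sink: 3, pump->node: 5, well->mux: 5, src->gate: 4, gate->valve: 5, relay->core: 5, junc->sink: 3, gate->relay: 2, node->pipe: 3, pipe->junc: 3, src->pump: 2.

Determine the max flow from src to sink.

5

Augment src->pump->node->pipe->junc->sink: bottleneck 2. Total 2.
Augment src->gate->relay->core->mux->sink: bottleneck 2. Total 4.
Augment src->gate->valve->well->mux->sink: bottleneck 1. Total 5.
No augmenting path remains in the residual graph.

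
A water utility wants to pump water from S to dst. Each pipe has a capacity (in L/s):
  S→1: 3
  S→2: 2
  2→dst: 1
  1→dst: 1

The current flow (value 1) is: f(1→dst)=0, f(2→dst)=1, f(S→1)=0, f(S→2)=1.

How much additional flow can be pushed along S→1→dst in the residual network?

Residual capacities along the path: S→1: 3, 1→dst: 1.
Minimum is 1.

1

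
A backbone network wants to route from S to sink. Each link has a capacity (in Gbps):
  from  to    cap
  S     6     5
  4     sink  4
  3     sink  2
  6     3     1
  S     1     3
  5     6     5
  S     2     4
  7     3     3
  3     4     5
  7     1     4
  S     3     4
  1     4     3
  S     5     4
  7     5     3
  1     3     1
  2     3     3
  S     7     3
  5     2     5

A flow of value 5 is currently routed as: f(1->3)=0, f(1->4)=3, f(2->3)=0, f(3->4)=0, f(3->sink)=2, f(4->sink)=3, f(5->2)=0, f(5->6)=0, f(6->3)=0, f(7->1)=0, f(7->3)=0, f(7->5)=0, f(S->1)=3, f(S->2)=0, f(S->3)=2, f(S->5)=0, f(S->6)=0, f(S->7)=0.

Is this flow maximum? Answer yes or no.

Residual path S->3->4->sink has bottleneck 1 > 0.
Pushing 1 along it raises the flow to 6, so the given flow is not maximum.

No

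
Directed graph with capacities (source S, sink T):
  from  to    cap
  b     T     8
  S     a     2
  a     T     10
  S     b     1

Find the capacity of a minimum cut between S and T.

Max flow = 3 (via 2 augmenting paths).
In the residual at optimum, the set reachable from S is {S}.
Cut edges: S→a (cap 2), S→b (cap 1). Sum = 3.

3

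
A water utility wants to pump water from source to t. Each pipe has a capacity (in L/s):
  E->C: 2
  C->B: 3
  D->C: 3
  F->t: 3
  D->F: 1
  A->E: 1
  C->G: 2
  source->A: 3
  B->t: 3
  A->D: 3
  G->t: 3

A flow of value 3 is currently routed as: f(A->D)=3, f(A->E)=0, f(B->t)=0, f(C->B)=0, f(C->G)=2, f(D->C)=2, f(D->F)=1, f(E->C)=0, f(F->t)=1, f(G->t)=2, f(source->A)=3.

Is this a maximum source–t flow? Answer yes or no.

Residual reachable from source: {source}; t is not reachable.
Saturated cut: source->A with total capacity 3 = current flow value. Flow is maximum.

Yes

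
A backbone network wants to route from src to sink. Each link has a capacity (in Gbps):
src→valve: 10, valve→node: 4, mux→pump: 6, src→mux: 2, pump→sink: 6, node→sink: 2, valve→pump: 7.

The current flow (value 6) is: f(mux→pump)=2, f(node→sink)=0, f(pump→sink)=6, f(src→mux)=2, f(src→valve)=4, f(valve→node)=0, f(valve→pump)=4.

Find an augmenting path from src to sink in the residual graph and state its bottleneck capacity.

src→valve→node→sink, bottleneck 2

Residual along src→valve→node→sink: src→valve: 6, valve→node: 4, node→sink: 2.
Bottleneck = min = 2.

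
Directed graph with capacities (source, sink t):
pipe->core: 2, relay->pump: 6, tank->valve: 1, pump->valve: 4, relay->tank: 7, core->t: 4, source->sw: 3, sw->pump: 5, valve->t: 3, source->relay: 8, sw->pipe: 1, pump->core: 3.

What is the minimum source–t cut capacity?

7

Max flow = 7 (via 4 augmenting paths).
In the residual at optimum, the set reachable from source is {pump, relay, source, sw, tank, valve}.
Cut edges: sw->pipe (cap 1), pump->core (cap 3), valve->t (cap 3). Sum = 7.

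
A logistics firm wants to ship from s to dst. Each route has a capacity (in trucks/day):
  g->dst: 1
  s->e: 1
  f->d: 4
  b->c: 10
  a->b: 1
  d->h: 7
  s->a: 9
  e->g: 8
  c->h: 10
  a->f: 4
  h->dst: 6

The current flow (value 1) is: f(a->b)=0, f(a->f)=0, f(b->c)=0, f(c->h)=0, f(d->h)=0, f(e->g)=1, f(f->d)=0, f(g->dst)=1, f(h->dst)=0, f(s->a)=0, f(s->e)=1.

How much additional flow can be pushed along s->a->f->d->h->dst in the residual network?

4

Residual capacities along the path: s->a: 9, a->f: 4, f->d: 4, d->h: 7, h->dst: 6.
Minimum is 4.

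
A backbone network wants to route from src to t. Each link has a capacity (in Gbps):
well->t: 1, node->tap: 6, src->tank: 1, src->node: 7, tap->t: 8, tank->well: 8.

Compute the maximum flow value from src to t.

Augment src->tank->well->t: bottleneck 1. Total 1.
Augment src->node->tap->t: bottleneck 6. Total 7.
No augmenting path remains in the residual graph.

7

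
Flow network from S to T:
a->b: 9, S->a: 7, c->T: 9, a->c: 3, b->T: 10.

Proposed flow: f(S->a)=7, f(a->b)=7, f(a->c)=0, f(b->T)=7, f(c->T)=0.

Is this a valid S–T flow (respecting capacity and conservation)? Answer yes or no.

Every edge has 0 ≤ f(e) ≤ cap(e).
At each intermediate node, inflow equals outflow.

Yes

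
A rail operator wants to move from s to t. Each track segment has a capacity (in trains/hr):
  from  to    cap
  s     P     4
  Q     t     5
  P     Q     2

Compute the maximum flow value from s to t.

2

Augment s→P→Q→t: bottleneck 2. Total 2.
No augmenting path remains in the residual graph.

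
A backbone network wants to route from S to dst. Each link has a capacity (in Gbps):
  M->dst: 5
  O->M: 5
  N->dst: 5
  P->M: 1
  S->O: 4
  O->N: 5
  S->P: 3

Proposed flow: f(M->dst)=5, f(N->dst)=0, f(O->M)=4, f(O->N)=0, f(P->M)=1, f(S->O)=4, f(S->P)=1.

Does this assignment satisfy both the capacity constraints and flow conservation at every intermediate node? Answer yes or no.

Yes

Every edge has 0 ≤ f(e) ≤ cap(e).
At each intermediate node, inflow equals outflow.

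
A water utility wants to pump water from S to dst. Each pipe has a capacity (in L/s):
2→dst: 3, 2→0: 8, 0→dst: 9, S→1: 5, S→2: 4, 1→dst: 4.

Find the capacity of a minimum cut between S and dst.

Max flow = 8 (via 3 augmenting paths).
In the residual at optimum, the set reachable from S is {1, S}.
Cut edges: S→2 (cap 4), 1→dst (cap 4). Sum = 8.

8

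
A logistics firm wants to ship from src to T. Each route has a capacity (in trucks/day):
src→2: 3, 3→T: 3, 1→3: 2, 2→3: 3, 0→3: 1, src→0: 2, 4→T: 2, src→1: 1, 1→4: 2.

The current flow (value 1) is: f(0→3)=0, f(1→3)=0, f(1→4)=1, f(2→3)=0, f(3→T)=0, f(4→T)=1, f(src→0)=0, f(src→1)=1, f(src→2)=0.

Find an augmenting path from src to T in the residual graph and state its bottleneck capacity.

Residual along src→2→3→T: src→2: 3, 2→3: 3, 3→T: 3.
Bottleneck = min = 3.

src→2→3→T, bottleneck 3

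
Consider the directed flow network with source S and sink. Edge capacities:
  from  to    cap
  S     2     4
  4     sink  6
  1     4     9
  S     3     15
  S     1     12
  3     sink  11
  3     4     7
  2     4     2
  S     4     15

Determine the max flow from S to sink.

17

Augment S->3->sink: bottleneck 11. Total 11.
Augment S->4->sink: bottleneck 6. Total 17.
No augmenting path remains in the residual graph.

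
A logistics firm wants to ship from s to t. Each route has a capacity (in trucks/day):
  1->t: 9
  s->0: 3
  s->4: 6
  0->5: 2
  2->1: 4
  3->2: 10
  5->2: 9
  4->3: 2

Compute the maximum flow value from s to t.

4

Augment s->4->3->2->1->t: bottleneck 2. Total 2.
Augment s->0->5->2->1->t: bottleneck 2. Total 4.
No augmenting path remains in the residual graph.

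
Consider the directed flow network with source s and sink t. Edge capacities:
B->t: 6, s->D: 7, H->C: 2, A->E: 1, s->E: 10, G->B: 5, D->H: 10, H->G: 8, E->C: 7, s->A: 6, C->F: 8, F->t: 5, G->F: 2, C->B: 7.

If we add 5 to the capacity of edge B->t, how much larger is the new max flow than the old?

Original max flow = 11.
After raising cap(B->t), augmenting paths through that edge carry 3 more units.
New max flow = 14. Increase = 3.

3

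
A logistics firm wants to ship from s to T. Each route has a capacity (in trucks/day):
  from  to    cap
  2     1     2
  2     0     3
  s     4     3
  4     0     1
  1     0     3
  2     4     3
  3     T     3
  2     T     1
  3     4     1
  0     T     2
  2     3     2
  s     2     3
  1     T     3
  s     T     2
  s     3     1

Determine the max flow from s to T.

7

Augment s->T: bottleneck 2. Total 2.
Augment s->2->T: bottleneck 1. Total 3.
Augment s->3->T: bottleneck 1. Total 4.
Augment s->2->1->T: bottleneck 2. Total 6.
Augment s->4->0->T: bottleneck 1. Total 7.
No augmenting path remains in the residual graph.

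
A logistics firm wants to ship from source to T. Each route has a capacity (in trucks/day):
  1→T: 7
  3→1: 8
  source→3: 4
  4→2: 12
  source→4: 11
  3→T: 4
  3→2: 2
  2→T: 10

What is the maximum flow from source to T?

Augment source→3→T: bottleneck 4. Total 4.
Augment source→4→2→T: bottleneck 10. Total 14.
No augmenting path remains in the residual graph.

14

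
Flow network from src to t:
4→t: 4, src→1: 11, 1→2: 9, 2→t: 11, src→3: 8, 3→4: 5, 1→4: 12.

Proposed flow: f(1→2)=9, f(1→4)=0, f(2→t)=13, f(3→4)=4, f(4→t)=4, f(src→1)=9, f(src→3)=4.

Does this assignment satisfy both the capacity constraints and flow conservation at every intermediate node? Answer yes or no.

No

Capacity violated on 2→t: flow 13 > capacity 11.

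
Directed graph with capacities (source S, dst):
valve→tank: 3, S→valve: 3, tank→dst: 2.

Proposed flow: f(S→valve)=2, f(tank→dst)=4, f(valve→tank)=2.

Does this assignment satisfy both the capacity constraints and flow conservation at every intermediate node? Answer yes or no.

No

Capacity violated on tank→dst: flow 4 > capacity 2.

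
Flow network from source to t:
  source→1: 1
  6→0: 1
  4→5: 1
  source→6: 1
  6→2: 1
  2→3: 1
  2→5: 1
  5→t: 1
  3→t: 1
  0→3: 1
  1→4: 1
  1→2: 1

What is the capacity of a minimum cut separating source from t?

2

Max flow = 2 (via 2 augmenting paths).
In the residual at optimum, the set reachable from source is {source}.
Cut edges: source→1 (cap 1), source→6 (cap 1). Sum = 2.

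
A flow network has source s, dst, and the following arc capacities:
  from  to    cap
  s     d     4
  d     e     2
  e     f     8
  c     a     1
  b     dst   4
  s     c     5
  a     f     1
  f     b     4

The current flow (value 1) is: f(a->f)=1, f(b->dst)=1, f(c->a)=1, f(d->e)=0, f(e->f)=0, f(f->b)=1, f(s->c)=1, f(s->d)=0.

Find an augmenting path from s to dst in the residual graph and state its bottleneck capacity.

Residual along s->d->e->f->b->dst: s->d: 4, d->e: 2, e->f: 8, f->b: 3, b->dst: 3.
Bottleneck = min = 2.

s->d->e->f->b->dst, bottleneck 2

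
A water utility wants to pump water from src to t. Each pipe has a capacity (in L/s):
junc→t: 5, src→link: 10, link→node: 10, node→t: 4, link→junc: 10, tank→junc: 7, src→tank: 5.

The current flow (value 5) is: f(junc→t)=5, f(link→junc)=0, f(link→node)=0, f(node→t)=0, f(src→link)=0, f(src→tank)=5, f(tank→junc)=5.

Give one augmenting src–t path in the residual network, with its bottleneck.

src→link→node→t, bottleneck 4

Residual along src→link→node→t: src→link: 10, link→node: 10, node→t: 4.
Bottleneck = min = 4.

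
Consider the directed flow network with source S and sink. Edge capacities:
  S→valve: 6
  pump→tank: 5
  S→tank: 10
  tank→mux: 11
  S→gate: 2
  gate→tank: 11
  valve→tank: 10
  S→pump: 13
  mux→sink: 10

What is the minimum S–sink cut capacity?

Max flow = 10 (via 1 augmenting path).
In the residual at optimum, the set reachable from S is {S, gate, mux, pump, tank, valve}.
Cut edges: mux→sink (cap 10). Sum = 10.

10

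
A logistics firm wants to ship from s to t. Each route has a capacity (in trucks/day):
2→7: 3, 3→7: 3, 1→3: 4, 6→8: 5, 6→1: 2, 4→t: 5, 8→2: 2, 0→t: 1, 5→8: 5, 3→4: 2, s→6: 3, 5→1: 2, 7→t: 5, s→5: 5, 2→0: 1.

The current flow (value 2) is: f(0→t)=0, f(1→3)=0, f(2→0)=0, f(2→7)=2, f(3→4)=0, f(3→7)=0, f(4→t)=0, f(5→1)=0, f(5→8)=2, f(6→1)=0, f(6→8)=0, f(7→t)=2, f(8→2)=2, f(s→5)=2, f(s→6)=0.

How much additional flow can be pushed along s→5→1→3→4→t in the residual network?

Residual capacities along the path: s→5: 3, 5→1: 2, 1→3: 4, 3→4: 2, 4→t: 5.
Minimum is 2.

2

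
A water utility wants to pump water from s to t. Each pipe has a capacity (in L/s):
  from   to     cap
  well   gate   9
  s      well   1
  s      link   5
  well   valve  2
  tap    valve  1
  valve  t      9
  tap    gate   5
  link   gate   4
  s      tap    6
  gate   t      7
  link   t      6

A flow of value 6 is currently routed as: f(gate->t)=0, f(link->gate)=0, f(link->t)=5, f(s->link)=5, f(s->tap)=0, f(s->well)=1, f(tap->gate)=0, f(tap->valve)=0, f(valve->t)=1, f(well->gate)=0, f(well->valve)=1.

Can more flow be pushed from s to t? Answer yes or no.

Yes

Residual path s->tap->gate->t has bottleneck 5 > 0.
Pushing 5 along it raises the flow to 11, so the given flow is not maximum.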